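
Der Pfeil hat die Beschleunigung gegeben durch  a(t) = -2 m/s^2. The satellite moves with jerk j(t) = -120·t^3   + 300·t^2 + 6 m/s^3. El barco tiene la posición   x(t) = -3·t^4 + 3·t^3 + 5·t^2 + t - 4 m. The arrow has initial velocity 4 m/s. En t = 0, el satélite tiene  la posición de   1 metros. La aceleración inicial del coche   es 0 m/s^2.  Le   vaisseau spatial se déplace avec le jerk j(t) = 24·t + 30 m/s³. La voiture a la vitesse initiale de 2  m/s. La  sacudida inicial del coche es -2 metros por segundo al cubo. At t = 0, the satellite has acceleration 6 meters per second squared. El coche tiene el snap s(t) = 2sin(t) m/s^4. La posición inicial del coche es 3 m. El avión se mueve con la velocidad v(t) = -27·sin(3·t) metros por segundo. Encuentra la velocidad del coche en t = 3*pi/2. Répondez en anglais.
Starting from snap s(t) = 2·sin(t), we take 3 antiderivatives. The integral of snap is jerk. Using j(0) = -2, we get j(t) = -2·cos(t). The integral of jerk is acceleration. Using a(0) = 0, we get a(t) = -2·sin(t). Taking ∫a(t)dt and applying v(0) = 2, we find v(t) = 2·cos(t). From the given velocity equation v(t) = 2·cos(t), we substitute t = 3*pi/2 to get v = 0.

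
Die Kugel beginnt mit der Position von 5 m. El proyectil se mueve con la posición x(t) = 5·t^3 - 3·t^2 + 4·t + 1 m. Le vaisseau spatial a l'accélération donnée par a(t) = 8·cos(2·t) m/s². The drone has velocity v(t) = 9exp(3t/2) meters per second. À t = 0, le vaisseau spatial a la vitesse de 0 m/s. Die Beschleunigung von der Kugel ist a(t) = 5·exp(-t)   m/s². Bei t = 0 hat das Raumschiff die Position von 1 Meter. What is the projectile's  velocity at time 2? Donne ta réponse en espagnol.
Debemos derivar nuestra ecuación de la posición x(t) = 5·t^3 - 3·t^2 + 4·t + 1 1 vez. Tomando d/dt de x(t), encontramos v(t) = 15·t^2 - 6·t + 4. Tenemos la velocidad v(t) = 15·t^2 - 6·t + 4. Sustituyendo t = 2: v(2) = 52.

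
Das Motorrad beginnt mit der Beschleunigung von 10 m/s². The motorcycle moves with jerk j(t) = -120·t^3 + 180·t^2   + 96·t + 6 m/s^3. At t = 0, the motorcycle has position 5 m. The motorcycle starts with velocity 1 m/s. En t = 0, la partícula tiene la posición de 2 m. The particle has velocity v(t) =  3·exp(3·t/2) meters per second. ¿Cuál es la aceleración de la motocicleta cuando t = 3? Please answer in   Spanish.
Para resolver esto, necesitamos tomar 1 integral de nuestra ecuación de la sacudida j(t) = -120·t^3 + 180·t^2 + 96·t + 6. Integrando la sacudida y usando la condición inicial a(0) = 10, obtenemos a(t) = -30·t^4 + 60·t^3 + 48·t^2 + 6·t + 10. Tenemos la aceleración a(t) = -30·t^4 + 60·t^3 + 48·t^2 + 6·t + 10. Sustituyendo t = 3: a(3) = -350.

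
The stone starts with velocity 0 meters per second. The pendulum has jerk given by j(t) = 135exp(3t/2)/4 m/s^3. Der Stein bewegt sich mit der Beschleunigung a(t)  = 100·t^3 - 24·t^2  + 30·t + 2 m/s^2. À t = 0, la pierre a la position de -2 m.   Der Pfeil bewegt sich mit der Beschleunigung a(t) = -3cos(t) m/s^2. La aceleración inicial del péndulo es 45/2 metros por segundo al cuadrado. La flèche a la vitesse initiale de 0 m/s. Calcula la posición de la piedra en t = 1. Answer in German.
Wir müssen unsere Gleichung für die Beschleunigung a(t) = 100·t^3 - 24·t^2 + 30·t + 2 2-mal integrieren. Das Integral von der Beschleunigung, mit v(0) = 0, ergibt die Geschwindigkeit: v(t) = t·(25·t^3 - 8·t^2 + 15·t + 2). Durch Integration von der Geschwindigkeit und Verwendung der Anfangsbedingung x(0) = -2, erhalten wir x(t) = 5·t^5 - 2·t^4 + 5·t^3 + t^2 - 2. Aus der Gleichung für die Position x(t) = 5·t^5 - 2·t^4 + 5·t^3 + t^2 - 2, setzen wir t = 1 ein und erhalten x = 7.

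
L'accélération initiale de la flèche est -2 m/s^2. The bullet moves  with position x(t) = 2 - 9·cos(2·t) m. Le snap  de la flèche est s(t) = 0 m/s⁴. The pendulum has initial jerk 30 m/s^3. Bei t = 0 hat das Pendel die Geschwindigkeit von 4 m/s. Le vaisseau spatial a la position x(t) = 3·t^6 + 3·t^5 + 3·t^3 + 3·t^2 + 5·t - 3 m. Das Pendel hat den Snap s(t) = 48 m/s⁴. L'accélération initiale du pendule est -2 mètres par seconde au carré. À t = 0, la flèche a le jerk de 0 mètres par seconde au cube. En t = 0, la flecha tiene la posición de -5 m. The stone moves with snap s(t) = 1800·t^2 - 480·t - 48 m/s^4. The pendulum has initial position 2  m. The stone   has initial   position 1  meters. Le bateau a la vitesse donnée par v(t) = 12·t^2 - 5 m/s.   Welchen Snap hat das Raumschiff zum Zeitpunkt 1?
Wir müssen unsere Gleichung für die Position x(t) = 3·t^6 + 3·t^5 + 3·t^3 + 3·t^2 + 5·t - 3 4-mal ableiten. Die Ableitung von der Position ergibt die Geschwindigkeit: v(t) = 18·t^5 + 15·t^4 + 9·t^2 + 6·t + 5. Die Ableitung von der Geschwindigkeit ergibt die Beschleunigung: a(t) = 90·t^4 + 60·t^3 + 18·t + 6. Durch Ableiten von der Beschleunigung erhalten wir den Ruck: j(t) = 360·t^3 + 180·t^2 + 18. Mit d/dt von j(t) finden wir s(t) = 1080·t^2 + 360·t. Aus der Gleichung für den Snap s(t) = 1080·t^2 + 360·t, setzen wir t = 1 ein und erhalten s = 1440.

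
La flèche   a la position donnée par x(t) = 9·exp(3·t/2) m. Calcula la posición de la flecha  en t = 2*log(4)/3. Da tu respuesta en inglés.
Using x(t) = 9·exp(3·t/2) and substituting t = 2*log(4)/3, we find x = 36.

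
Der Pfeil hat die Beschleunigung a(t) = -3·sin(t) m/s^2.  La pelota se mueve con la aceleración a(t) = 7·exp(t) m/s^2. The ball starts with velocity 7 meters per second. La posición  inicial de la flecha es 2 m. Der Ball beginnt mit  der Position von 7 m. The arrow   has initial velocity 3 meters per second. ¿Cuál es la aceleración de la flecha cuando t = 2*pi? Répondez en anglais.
Using a(t) = -3·sin(t) and substituting t = 2*pi, we find a = 0.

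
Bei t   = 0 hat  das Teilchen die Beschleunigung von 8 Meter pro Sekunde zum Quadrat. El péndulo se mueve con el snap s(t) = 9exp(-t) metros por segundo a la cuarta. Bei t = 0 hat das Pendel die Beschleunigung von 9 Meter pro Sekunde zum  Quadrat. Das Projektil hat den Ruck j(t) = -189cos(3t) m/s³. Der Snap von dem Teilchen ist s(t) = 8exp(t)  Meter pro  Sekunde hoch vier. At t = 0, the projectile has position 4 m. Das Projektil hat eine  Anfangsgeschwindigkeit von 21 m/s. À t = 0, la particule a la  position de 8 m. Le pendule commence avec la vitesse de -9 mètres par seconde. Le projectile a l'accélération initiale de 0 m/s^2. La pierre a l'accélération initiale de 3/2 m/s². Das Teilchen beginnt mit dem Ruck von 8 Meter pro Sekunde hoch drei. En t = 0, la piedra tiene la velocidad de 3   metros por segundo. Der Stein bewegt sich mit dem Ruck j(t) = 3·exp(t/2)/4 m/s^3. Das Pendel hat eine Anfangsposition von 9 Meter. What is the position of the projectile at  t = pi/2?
To solve this, we need to take 3 antiderivatives of our jerk equation j(t) = -189·cos(3·t). Integrating jerk and using the initial condition a(0) = 0, we get a(t) = -63·sin(3·t). The antiderivative of acceleration is velocity. Using v(0) = 21, we get v(t) = 21·cos(3·t). Integrating velocity and using the initial condition x(0) = 4, we get x(t) = 7·sin(3·t) + 4. We have position x(t) = 7·sin(3·t) + 4. Substituting t = pi/2: x(pi/2) = -3.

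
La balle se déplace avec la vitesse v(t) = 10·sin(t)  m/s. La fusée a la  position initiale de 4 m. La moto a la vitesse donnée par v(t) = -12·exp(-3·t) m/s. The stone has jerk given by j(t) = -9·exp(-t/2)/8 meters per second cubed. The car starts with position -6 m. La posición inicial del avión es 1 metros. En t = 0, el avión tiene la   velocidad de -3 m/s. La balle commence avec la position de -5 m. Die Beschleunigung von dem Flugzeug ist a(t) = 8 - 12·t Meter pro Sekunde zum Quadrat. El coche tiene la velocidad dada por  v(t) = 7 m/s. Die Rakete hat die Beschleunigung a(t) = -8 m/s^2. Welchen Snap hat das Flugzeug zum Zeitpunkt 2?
Wir müssen unsere Gleichung für die Beschleunigung a(t) = 8 - 12·t 2-mal ableiten. Durch Ableiten von der Beschleunigung erhalten wir den Ruck: j(t) = -12. Die Ableitung von dem Ruck ergibt den Snap: s(t) = 0. Aus der Gleichung für den Snap s(t) = 0, setzen wir t = 2 ein und erhalten s = 0.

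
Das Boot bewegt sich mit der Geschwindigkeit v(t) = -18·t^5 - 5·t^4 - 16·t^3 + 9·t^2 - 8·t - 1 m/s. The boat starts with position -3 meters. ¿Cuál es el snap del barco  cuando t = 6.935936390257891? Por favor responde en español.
Para resolver esto, necesitamos tomar 3 derivadas de nuestra ecuación de la velocidad v(t) = -18·t^5 - 5·t^4 - 16·t^3 + 9·t^2 - 8·t - 1. Tomando d/dt de v(t), encontramos a(t) = -90·t^4 - 20·t^3 - 48·t^2 + 18·t - 8. Derivando la aceleración, obtenemos la sacudida: j(t) = -360·t^3 - 60·t^2 - 96·t + 18. Tomando d/dt de j(t), encontramos s(t) = -1080·t^2 - 120·t - 96. De la ecuación del snap s(t) = -1080·t^2 - 120·t - 96, sustituimos t = 6.935936390257891 para obtener s = -52884.1030653109.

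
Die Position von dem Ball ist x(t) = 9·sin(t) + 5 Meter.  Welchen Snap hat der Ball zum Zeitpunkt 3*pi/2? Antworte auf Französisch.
En partant de la position x(t) = 9·sin(t) + 5, nous prenons 4 dérivées. En dérivant la position, nous obtenons la vitesse: v(t) = 9·cos(t). En dérivant la vitesse, nous obtenons l'accélération: a(t) = -9·sin(t). En prenant d/dt de a(t), nous trouvons j(t) = -9·cos(t). En dérivant le jerk, nous obtenons le snap: s(t) = 9·sin(t). En utilisant s(t) = 9·sin(t) et en substituant t = 3*pi/2, nous trouvons s = -9.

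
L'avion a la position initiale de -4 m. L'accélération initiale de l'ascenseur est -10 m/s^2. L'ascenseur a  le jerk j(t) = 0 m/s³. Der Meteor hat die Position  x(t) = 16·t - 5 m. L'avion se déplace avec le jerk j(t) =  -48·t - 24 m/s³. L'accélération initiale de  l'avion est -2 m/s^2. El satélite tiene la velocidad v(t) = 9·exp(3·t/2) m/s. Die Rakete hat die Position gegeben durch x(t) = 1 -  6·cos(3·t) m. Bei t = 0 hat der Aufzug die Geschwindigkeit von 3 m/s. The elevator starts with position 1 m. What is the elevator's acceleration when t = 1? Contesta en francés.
En partant du jerk j(t) = 0, nous prenons 1 intégrale. En prenant ∫j(t)dt et en appliquant a(0) = -10, nous trouvons a(t) = -10. En utilisant a(t) = -10 et en substituant t = 1, nous trouvons a = -10.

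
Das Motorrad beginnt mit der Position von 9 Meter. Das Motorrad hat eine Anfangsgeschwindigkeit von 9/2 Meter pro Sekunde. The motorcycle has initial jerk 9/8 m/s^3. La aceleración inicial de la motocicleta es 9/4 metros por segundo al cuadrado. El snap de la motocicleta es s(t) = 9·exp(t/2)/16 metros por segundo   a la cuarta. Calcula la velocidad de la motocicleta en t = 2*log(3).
Para resolver esto, necesitamos tomar 3 antiderivadas de nuestra ecuación del snap s(t) = 9·exp(t/2)/16. La antiderivada del snap, con j(0) = 9/8, da la sacudida: j(t) = 9·exp(t/2)/8. La antiderivada de la sacudida es la aceleración. Usando a(0) = 9/4, obtenemos a(t) = 9·exp(t/2)/4. Integrando la aceleración y usando la condición inicial v(0) = 9/2, obtenemos v(t) = 9·exp(t/2)/2. De la ecuación de la velocidad v(t) = 9·exp(t/2)/2, sustituimos t = 2*log(3) para obtener v = 27/2.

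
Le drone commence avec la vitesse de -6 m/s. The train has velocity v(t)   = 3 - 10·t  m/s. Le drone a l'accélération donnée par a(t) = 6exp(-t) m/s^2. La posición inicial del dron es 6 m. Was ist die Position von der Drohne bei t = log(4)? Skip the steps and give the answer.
x(log(4)) = 3/2.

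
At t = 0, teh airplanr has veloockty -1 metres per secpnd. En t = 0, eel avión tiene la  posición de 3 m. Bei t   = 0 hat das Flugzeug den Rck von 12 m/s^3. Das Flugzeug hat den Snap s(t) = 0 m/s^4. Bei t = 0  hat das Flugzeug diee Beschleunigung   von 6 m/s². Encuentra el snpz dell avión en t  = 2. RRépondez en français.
En utilisant s(t) = 0 et en substituant t = 2, nous trouvons s = 0.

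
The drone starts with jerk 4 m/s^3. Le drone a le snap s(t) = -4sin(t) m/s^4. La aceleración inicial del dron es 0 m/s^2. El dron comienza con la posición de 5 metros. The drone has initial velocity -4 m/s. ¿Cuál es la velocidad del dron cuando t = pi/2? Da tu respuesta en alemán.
Wir müssen die Stammfunktion unserer Gleichung für den Snap s(t) = -4·sin(t) 3-mal finden. Mit ∫s(t)dt und Anwendung von j(0) = 4, finden wir j(t) = 4·cos(t). Mit ∫j(t)dt und Anwendung von a(0) = 0, finden wir a(t) = 4·sin(t). Mit ∫a(t)dt und Anwendung von v(0) = -4, finden wir v(t) = -4·cos(t). Aus der Gleichung für die Geschwindigkeit v(t) = -4·cos(t), setzen wir t = pi/2 ein und erhalten v = 0.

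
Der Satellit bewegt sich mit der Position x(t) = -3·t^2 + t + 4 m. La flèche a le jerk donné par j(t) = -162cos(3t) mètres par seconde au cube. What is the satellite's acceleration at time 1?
To solve this, we need to take 2 derivatives of our position equation x(t) = -3·t^2 + t + 4. The derivative of position gives velocity: v(t) = 1 - 6·t. Taking d/dt of v(t), we find a(t) = -6. We have acceleration a(t) = -6. Substituting t = 1: a(1) = -6.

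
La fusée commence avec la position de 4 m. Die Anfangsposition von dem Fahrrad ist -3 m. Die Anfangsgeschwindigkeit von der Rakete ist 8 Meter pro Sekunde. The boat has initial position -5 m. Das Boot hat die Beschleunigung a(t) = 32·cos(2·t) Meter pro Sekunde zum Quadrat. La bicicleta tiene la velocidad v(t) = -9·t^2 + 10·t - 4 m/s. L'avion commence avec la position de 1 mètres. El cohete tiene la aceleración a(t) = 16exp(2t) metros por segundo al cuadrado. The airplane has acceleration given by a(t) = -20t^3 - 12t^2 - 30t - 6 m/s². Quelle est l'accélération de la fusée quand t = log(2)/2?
En utilisant a(t) = 16·exp(2·t) et en substituant t = log(2)/2, nous trouvons a = 32.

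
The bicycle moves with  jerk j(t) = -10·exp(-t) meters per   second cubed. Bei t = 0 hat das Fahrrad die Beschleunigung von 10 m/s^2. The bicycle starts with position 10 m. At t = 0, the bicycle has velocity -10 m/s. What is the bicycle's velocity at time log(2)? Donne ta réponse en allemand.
Um dies zu lösen, müssen wir 2 Integrale unserer Gleichung für den Ruck j(t) = -10·exp(-t) finden. Die Stammfunktion von dem Ruck ist die Beschleunigung. Mit a(0) = 10 erhalten wir a(t) = 10·exp(-t). Das Integral von der Beschleunigung, mit v(0) = -10, ergibt die Geschwindigkeit: v(t) = -10·exp(-t). Wir haben die Geschwindigkeit v(t) = -10·exp(-t). Durch Einsetzen von t = log(2): v(log(2)) = -5.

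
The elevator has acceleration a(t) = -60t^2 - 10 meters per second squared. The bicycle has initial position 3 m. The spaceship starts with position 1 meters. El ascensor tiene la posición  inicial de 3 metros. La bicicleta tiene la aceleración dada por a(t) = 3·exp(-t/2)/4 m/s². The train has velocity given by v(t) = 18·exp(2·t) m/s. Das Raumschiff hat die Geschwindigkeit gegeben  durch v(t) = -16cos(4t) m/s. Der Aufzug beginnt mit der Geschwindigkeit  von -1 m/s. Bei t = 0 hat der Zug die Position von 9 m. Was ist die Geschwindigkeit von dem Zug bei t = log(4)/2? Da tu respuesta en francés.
De l'équation de la vitesse v(t) = 18·exp(2·t), nous substituons t = log(4)/2 pour obtenir v = 72.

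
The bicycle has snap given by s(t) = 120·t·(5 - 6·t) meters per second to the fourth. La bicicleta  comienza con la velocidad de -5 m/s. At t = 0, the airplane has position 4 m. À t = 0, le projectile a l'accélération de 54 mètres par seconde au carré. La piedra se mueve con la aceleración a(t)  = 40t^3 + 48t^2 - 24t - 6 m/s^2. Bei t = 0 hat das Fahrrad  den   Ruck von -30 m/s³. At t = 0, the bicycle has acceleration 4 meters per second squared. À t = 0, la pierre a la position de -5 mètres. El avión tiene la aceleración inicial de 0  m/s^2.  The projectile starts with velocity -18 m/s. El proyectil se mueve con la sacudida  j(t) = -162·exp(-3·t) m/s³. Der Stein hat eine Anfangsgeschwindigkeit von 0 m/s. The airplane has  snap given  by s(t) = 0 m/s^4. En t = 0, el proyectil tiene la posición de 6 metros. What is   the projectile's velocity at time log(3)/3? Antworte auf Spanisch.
Debemos encontrar la antiderivada de nuestra ecuación de la sacudida j(t) = -162·exp(-3·t) 2 veces. Tomando ∫j(t)dt y aplicando a(0) = 54, encontramos a(t) = 54·exp(-3·t). Tomando ∫a(t)dt y aplicando v(0) = -18, encontramos v(t) = -18·exp(-3·t). De la ecuación de la velocidad v(t) = -18·exp(-3·t), sustituimos t = log(3)/3 para obtener v = -6.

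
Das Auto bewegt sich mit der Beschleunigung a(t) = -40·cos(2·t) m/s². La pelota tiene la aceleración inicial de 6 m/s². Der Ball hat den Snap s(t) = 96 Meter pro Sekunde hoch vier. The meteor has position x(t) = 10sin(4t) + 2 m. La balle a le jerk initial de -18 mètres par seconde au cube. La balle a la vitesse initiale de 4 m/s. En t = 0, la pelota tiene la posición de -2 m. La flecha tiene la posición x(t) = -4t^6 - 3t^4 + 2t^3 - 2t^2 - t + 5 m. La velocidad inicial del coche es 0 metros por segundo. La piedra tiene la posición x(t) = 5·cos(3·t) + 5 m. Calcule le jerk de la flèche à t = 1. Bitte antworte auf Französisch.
Pour résoudre ceci, nous devons prendre 3 dérivées de notre équation de la position x(t) = -4·t^6 - 3·t^4 + 2·t^3 - 2·t^2 - t + 5. En dérivant la position, nous obtenons la vitesse: v(t) = -24·t^5 - 12·t^3 + 6·t^2 - 4·t - 1. En dérivant la vitesse, nous obtenons l'accélération: a(t) = -120·t^4 - 36·t^2 + 12·t - 4. En prenant d/dt de a(t), nous trouvons j(t) = -480·t^3 - 72·t + 12. En utilisant j(t) = -480·t^3 - 72·t + 12 et en substituant t = 1, nous trouvons j = -540.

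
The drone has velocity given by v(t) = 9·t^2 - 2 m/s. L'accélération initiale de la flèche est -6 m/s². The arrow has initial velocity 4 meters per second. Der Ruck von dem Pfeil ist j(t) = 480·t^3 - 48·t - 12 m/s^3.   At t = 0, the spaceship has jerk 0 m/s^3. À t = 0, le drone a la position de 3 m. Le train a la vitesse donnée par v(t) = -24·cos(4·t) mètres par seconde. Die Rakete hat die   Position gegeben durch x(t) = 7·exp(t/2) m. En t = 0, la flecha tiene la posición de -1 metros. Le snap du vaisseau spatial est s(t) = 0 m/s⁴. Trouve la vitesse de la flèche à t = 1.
Pour résoudre ceci, nous devons prendre 2 primitives de notre équation du jerk j(t) = 480·t^3 - 48·t - 12. En prenant ∫j(t)dt et en appliquant a(0) = -6, nous trouvons a(t) = 120·t^4 - 24·t^2 - 12·t - 6. L'intégrale de l'accélération est la vitesse. En utilisant v(0) = 4, nous obtenons v(t) = 24·t^5 - 8·t^3 - 6·t^2 - 6·t + 4. De l'équation de la vitesse v(t) = 24·t^5 - 8·t^3 - 6·t^2 - 6·t + 4, nous substituons t = 1 pour obtenir v = 8.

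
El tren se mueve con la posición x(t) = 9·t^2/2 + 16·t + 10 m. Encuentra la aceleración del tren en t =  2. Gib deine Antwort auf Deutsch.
Ausgehend von der Position x(t) = 9·t^2/2 + 16·t + 10, nehmen wir 2 Ableitungen. Durch Ableiten von der Position erhalten wir die Geschwindigkeit: v(t) = 9·t + 16. Mit d/dt von v(t) finden wir a(t) = 9. Mit a(t) = 9 und Einsetzen von t = 2, finden wir a = 9.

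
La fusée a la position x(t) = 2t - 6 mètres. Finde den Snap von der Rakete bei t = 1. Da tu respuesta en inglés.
To solve this, we need to take 4 derivatives of our position equation x(t) = 2·t - 6. Taking d/dt of x(t), we find v(t) = 2. Differentiating velocity, we get acceleration: a(t) = 0. The derivative of acceleration gives jerk: j(t) = 0. Differentiating jerk, we get snap: s(t) = 0. We have snap s(t) = 0. Substituting t = 1: s(1) = 0.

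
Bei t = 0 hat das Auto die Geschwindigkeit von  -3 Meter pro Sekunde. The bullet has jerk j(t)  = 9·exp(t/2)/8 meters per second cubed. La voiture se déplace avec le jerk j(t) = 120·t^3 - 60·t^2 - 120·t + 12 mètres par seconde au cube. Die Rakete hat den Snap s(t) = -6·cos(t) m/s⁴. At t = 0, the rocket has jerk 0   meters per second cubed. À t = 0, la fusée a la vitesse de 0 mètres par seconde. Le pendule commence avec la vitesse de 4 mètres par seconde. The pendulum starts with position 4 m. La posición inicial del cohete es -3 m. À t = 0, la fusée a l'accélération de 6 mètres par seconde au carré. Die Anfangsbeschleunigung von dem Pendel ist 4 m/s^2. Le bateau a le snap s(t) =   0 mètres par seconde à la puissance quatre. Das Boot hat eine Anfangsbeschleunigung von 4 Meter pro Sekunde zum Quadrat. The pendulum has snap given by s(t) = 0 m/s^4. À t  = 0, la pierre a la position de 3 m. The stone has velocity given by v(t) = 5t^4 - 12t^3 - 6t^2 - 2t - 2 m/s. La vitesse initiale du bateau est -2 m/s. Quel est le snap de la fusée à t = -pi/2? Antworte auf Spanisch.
Usando s(t) = -6·cos(t) y sustituyendo t = -pi/2, encontramos s = 0.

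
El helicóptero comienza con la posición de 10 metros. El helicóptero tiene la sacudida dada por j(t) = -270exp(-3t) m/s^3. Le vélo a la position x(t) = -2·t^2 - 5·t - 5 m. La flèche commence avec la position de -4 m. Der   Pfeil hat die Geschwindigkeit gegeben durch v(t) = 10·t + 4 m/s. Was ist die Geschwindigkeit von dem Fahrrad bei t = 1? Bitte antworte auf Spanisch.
Partiendo de la posición x(t) = -2·t^2 - 5·t - 5, tomamos 1 derivada. Derivando la posición, obtenemos la velocidad: v(t) = -4·t - 5. De la ecuación de la velocidad v(t) = -4·t - 5, sustituimos t = 1 para obtener v = -9.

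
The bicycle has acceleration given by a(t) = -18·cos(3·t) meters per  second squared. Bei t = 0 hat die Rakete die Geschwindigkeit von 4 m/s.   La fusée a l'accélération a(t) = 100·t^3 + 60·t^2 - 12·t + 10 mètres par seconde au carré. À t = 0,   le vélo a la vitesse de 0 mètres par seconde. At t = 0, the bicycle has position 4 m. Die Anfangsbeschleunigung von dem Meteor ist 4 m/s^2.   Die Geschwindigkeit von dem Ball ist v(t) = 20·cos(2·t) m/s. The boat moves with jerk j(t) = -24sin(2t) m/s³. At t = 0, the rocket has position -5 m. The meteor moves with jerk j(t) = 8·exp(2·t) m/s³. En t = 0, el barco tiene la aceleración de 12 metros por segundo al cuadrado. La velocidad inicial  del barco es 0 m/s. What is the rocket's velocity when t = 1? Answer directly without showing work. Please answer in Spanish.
La respuesta es 53.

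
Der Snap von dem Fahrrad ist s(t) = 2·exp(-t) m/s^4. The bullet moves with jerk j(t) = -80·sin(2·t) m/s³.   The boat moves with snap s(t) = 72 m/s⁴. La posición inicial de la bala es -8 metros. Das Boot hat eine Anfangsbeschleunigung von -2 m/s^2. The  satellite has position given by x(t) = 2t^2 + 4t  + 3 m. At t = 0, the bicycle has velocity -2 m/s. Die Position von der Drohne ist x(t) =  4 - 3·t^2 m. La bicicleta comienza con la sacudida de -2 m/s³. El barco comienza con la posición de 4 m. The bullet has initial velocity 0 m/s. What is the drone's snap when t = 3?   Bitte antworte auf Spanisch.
Partiendo de la posición x(t) = 4 - 3·t^2, tomamos 4 derivadas. Derivando la posición, obtenemos la velocidad: v(t) = -6·t. La derivada de la velocidad da la aceleración: a(t) = -6. Tomando d/dt de a(t), encontramos j(t) = 0. Tomando d/dt de j(t), encontramos s(t) = 0. De la ecuación del snap s(t) = 0, sustituimos t = 3 para obtener s = 0.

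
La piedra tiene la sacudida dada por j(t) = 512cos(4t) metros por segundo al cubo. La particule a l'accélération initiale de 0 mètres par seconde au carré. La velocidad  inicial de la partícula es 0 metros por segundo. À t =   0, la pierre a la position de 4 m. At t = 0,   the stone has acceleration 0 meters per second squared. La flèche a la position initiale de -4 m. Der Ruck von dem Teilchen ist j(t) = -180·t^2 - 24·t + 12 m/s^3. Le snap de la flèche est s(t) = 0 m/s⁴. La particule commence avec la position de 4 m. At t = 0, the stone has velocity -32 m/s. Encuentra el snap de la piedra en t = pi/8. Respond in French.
En partant du jerk j(t) = 512·cos(4·t), nous prenons 1 dérivée. La dérivée du jerk donne le snap: s(t) = -2048·sin(4·t). De l'équation du snap s(t) = -2048·sin(4·t), nous substituons t = pi/8 pour obtenir s = -2048.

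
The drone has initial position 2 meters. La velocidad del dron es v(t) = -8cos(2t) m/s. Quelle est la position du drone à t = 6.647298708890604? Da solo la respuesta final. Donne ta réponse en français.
La réponse est -0.662188986406891.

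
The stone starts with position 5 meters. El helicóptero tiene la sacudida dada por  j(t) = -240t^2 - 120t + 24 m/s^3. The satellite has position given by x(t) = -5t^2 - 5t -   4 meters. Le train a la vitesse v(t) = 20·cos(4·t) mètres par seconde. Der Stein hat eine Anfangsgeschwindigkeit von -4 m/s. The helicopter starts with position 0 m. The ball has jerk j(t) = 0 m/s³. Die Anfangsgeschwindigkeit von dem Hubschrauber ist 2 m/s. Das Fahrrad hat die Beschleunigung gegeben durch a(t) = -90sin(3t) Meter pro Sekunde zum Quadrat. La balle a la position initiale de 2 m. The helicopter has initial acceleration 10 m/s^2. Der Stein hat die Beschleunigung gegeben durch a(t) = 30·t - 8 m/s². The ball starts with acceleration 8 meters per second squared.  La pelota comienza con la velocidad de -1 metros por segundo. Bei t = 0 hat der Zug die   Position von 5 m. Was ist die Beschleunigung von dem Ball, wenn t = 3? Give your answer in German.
Wir müssen unsere Gleichung für den Ruck j(t) = 0 1-mal integrieren. Durch Integration von dem Ruck und Verwendung der Anfangsbedingung a(0) = 8, erhalten wir a(t) = 8. Mit a(t) = 8 und Einsetzen von t = 3, finden wir a = 8.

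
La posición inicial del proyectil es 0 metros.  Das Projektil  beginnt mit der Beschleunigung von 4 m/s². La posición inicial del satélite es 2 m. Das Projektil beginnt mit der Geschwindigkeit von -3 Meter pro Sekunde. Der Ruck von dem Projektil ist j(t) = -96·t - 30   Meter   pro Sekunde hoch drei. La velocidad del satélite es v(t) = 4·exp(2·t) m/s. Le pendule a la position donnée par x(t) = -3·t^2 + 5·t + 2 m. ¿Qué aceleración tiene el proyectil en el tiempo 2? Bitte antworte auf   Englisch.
Starting from jerk j(t) = -96·t - 30, we take 1 antiderivative. Integrating jerk and using the initial condition a(0) = 4, we get a(t) = -48·t^2 - 30·t + 4. Using a(t) = -48·t^2 - 30·t + 4 and substituting t = 2, we find a = -248.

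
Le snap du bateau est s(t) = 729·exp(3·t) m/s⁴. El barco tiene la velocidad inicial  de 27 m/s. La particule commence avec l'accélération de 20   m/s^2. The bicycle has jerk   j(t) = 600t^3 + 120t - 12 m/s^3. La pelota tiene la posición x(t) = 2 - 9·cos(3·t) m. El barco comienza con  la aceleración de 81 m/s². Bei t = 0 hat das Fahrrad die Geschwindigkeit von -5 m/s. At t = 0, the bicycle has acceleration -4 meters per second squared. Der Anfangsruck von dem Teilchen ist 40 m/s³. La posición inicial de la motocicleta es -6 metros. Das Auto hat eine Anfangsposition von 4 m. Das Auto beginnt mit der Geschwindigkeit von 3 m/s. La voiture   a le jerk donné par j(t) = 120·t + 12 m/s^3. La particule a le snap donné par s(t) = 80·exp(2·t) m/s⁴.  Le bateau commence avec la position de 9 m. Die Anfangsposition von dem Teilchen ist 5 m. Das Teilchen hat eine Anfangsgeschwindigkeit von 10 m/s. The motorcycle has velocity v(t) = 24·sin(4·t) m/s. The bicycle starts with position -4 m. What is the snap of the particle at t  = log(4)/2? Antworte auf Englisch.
We have snap s(t) = 80·exp(2·t). Substituting t = log(4)/2: s(log(4)/2) = 320.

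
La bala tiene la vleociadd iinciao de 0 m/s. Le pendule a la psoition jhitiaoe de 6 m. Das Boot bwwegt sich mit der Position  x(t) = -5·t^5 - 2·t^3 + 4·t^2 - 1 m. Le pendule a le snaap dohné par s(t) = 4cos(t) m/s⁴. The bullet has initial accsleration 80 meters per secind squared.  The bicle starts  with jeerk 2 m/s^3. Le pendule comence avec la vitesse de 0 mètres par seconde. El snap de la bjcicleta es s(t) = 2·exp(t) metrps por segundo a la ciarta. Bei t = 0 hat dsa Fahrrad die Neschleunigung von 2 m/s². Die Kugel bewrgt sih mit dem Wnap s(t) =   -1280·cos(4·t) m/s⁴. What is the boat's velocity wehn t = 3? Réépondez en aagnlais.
Starting from position x(t) = -5·t^5 - 2·t^3 + 4·t^2 - 1, we take 1 derivative. Taking d/dt of x(t), we find v(t) = -25·t^4 - 6·t^2 + 8·t. We have velocity v(t) = -25·t^4 - 6·t^2 + 8·t. Substituting t = 3: v(3) = -2055.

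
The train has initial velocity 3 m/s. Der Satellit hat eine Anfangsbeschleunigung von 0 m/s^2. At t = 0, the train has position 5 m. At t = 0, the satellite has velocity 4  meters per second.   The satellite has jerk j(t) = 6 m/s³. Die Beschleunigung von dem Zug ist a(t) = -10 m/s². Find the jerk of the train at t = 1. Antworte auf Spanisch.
Debemos derivar nuestra ecuación de la aceleración a(t) = -10 1 vez. La derivada de la aceleración da la sacudida: j(t) = 0. De la ecuación de la sacudida j(t) = 0, sustituimos t = 1 para obtener j = 0.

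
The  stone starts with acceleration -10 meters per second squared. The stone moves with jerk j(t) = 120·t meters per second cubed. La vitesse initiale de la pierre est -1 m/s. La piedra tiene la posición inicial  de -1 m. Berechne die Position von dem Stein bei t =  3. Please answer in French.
En partant du jerk j(t) = 120·t, nous prenons 3 intégrales. La primitive du jerk est l'accélération. En utilisant a(0) = -10, nous obtenons a(t) = 60·t^2 - 10. En prenant ∫a(t)dt et en appliquant v(0) = -1, nous trouvons v(t) = 20·t^3 - 10·t - 1. En intégrant la vitesse et en utilisant la condition initiale x(0) = -1, nous obtenons x(t) = 5·t^4 - 5·t^2 - t - 1. De l'équation de la position x(t) = 5·t^4 - 5·t^2 - t - 1, nous substituons t = 3 pour obtenir x = 356.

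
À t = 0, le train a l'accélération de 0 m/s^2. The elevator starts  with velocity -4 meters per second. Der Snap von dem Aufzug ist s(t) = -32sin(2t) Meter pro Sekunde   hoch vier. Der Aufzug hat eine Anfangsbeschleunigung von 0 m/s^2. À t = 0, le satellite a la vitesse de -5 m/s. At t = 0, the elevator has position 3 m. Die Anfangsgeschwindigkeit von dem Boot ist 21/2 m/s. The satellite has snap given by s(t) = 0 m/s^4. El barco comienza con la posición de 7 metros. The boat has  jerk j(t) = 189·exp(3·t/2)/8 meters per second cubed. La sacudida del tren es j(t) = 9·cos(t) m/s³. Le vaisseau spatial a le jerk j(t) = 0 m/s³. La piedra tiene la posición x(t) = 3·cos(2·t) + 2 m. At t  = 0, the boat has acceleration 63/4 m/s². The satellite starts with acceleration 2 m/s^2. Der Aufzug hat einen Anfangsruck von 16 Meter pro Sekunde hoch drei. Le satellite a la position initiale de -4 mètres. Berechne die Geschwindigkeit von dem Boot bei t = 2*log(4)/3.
Wir müssen die Stammfunktion unserer Gleichung für den Ruck j(t) = 189·exp(3·t/2)/8 2-mal finden. Durch Integration von dem Ruck und Verwendung der Anfangsbedingung a(0) = 63/4, erhalten wir a(t) = 63·exp(3·t/2)/4. Durch Integration von der Beschleunigung und Verwendung der Anfangsbedingung v(0) = 21/2, erhalten wir v(t) = 21·exp(3·t/2)/2. Wir haben die Geschwindigkeit v(t) = 21·exp(3·t/2)/2. Durch Einsetzen von t = 2*log(4)/3: v(2*log(4)/3) = 42.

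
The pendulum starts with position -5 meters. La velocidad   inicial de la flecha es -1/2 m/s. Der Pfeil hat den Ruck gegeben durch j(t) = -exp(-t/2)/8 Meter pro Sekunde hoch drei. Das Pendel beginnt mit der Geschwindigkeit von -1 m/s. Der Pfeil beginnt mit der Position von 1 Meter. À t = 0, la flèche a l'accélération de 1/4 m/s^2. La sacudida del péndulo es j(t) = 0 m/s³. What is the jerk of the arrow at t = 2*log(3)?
From the given jerk equation j(t) = -exp(-t/2)/8, we substitute t = 2*log(3) to get j = -1/24.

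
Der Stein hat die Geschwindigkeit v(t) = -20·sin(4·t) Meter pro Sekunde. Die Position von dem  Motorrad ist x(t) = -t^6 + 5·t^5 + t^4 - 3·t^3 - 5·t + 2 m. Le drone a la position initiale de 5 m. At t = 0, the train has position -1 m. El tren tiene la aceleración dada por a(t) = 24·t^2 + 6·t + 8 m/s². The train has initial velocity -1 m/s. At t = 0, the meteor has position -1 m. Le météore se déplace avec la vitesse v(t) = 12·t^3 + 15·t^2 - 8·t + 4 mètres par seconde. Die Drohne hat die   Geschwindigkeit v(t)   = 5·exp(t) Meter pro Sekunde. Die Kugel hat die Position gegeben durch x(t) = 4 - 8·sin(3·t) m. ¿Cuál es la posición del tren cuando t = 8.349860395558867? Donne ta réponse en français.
En partant de l'accélération a(t) = 24·t^2 + 6·t + 8, nous prenons 2 primitives. En intégrant l'accélération et en utilisant la condition initiale v(0) = -1, nous obtenons v(t) = 8·t^3 + 3·t^2 + 8·t - 1. La primitive de la vitesse est la position. En utilisant x(0) = -1, nous obtenons x(t) = 2·t^4 + t^3 + 4·t^2 - t - 1. De l'équation de la position x(t) = 2·t^4 + t^3 + 4·t^2 - t - 1, nous substituons t = 8.349860395558867 pour obtenir x = 10573.4883151688.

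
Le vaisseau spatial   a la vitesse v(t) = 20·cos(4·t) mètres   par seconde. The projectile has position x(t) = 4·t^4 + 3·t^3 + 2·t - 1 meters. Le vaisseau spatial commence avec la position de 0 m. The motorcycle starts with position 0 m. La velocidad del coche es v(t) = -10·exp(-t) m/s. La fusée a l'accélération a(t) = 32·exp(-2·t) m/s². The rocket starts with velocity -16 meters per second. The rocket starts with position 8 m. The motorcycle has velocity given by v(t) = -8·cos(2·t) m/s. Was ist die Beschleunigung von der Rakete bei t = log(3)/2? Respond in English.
Using a(t) = 32·exp(-2·t) and substituting t = log(3)/2, we find a = 32/3.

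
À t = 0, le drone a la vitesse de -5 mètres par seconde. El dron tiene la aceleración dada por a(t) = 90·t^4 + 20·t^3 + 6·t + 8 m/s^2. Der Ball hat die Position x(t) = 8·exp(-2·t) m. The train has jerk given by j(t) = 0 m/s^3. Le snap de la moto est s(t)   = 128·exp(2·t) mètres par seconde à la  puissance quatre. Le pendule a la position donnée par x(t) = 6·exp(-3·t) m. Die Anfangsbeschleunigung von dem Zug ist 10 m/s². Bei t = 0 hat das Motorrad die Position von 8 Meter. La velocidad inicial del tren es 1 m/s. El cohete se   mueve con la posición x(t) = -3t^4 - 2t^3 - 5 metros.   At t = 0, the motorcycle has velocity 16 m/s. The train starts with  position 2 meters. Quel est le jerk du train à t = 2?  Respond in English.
Using j(t) = 0 and substituting t = 2, we find j = 0.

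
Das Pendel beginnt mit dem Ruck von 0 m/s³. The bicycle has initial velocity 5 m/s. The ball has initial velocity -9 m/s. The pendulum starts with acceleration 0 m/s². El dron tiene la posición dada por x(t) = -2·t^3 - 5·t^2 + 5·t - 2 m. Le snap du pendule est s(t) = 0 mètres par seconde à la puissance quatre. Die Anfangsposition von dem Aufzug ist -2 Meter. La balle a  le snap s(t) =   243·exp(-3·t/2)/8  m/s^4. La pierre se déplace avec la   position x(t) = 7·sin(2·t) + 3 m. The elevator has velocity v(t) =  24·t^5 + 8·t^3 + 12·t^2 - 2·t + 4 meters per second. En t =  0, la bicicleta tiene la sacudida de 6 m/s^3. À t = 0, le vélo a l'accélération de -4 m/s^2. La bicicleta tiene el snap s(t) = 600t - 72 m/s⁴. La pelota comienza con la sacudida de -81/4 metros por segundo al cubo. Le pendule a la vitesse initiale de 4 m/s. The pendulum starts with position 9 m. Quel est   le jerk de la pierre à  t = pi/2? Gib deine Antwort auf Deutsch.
Ausgehend von der Position x(t) = 7·sin(2·t) + 3, nehmen wir 3 Ableitungen. Durch Ableiten von der Position erhalten wir die Geschwindigkeit: v(t) = 14·cos(2·t). Durch Ableiten von der Geschwindigkeit erhalten wir die Beschleunigung: a(t) = -28·sin(2·t). Durch Ableiten von der Beschleunigung erhalten wir den Ruck: j(t) = -56·cos(2·t). Aus der Gleichung für den Ruck j(t) = -56·cos(2·t), setzen wir t = pi/2 ein und erhalten j = 56.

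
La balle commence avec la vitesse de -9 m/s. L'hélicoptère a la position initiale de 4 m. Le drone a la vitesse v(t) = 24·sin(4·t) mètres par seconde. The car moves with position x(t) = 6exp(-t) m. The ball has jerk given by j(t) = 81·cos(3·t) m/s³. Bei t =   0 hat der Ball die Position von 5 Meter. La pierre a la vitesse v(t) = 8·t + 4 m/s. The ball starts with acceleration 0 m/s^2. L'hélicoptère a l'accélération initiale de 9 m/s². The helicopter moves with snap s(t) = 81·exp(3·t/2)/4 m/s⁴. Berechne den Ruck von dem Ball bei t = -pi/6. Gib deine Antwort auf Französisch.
En utilisant j(t) = 81·cos(3·t) et en substituant t = -pi/6, nous trouvons j = 0.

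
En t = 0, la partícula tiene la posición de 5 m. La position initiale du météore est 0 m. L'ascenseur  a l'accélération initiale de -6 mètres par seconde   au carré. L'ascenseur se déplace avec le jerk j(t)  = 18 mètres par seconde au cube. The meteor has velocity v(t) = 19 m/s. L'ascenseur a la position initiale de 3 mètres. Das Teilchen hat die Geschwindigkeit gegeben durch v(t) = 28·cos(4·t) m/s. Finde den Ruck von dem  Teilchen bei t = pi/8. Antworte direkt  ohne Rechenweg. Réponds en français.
La réponse est 0.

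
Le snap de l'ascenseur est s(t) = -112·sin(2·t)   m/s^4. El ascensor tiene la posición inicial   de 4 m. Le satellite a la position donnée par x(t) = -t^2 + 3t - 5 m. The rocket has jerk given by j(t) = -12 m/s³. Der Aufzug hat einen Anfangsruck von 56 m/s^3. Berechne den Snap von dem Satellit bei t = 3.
Um dies zu lösen, müssen wir 4 Ableitungen unserer Gleichung für die Position x(t) = -t^2 + 3·t - 5 nehmen. Mit d/dt von x(t) finden wir v(t) = 3 - 2·t. Durch Ableiten von der Geschwindigkeit erhalten wir die Beschleunigung: a(t) = -2. Durch Ableiten von der Beschleunigung erhalten wir den Ruck: j(t) = 0. Die Ableitung von dem Ruck ergibt den Snap: s(t) = 0. Mit s(t) = 0 und Einsetzen von t = 3, finden wir s = 0.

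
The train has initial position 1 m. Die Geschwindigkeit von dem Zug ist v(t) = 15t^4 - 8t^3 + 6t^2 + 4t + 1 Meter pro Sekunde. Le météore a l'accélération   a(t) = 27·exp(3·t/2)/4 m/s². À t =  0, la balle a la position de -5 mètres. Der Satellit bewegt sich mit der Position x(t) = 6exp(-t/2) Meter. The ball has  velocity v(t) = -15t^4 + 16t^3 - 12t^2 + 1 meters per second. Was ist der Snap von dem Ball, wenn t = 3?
Wir müssen unsere Gleichung für die Geschwindigkeit v(t) = -15·t^4 + 16·t^3 - 12·t^2 + 1 3-mal ableiten. Die Ableitung von der Geschwindigkeit ergibt die Beschleunigung: a(t) = -60·t^3 + 48·t^2 - 24·t. Mit d/dt von a(t) finden wir j(t) = -180·t^2 + 96·t - 24. Die Ableitung von dem Ruck ergibt den Snap: s(t) = 96 - 360·t. Mit s(t) = 96 - 360·t und Einsetzen von t = 3, finden wir s = -984.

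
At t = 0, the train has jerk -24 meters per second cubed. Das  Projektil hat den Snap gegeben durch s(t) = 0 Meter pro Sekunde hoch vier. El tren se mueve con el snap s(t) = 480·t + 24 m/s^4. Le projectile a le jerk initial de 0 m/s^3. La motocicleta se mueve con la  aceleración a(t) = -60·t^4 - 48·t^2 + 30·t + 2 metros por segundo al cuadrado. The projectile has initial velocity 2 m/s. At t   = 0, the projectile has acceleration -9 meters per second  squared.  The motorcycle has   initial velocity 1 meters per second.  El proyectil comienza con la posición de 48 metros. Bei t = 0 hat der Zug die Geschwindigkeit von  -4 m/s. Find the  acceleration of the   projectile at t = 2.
To solve this, we need to take 2 integrals of our snap equation s(t) = 0. The antiderivative of snap, with j(0) = 0, gives jerk: j(t) = 0. Integrating jerk and using the initial condition a(0) = -9, we get a(t) = -9. We have acceleration a(t) = -9. Substituting t = 2: a(2) = -9.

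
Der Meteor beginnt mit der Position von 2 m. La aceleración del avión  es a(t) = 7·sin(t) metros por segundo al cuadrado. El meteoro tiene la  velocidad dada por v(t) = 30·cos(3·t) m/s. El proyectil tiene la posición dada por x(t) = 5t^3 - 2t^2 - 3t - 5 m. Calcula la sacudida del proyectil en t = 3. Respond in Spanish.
Debemos derivar nuestra ecuación de la posición x(t) = 5·t^3 - 2·t^2 - 3·t - 5 3 veces. La derivada de la posición da la velocidad: v(t) = 15·t^2 - 4·t - 3. Derivando la velocidad, obtenemos la aceleración: a(t) = 30·t - 4. La derivada de la aceleración da la sacudida: j(t) = 30. Usando j(t) = 30 y sustituyendo t = 3, encontramos j = 30.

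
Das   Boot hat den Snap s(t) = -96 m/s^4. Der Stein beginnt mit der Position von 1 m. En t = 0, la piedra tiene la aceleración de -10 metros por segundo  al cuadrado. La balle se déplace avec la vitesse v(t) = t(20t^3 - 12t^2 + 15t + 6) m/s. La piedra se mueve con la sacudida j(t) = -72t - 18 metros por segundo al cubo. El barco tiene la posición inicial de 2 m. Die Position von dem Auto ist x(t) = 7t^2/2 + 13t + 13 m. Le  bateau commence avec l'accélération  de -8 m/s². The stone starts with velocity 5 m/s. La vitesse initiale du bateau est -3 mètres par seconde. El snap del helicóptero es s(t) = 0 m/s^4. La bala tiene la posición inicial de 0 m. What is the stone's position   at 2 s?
We must find the integral of our jerk equation j(t) = -72·t - 18 3 times. Finding the antiderivative of j(t) and using a(0) = -10: a(t) = -36·t^2 - 18·t - 10. Finding the antiderivative of a(t) and using v(0) = 5: v(t) = -12·t^3 - 9·t^2 - 10·t + 5. Integrating velocity and using the initial condition x(0) = 1, we get x(t) = -3·t^4 - 3·t^3 - 5·t^2 + 5·t + 1. From the given position equation x(t) = -3·t^4 - 3·t^3 - 5·t^2 + 5·t + 1, we substitute t = 2 to get x = -81.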